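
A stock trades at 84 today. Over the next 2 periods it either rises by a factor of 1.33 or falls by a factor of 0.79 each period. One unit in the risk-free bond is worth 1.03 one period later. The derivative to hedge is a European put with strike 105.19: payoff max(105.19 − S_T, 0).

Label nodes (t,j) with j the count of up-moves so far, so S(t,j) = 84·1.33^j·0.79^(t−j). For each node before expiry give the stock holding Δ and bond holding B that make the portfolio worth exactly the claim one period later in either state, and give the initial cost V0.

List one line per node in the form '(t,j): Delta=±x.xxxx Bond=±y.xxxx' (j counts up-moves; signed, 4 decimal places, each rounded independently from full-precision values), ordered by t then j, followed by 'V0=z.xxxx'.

The replicating-portfolio and risk-neutral prices coincide; use p* = (1.03−0.79)/(1.33−0.79) = 0.4444 for the latter.
Terminal payoffs: V(2,0)=52.7656, V(2,1)=16.9312, V(2,2)=0.0000
  t=1,j=0: stock 66.3600 → up 88.2588 (V=16.9312), down 52.4244 (V=52.7656). Price 35.7662; hedge Δ=-1.0000, bond B=102.1262.
  t=1,j=1: stock 111.7200 → up 148.5876 (V=0.0000), down 88.2588 (V=16.9312). Price 9.1323; hedge Δ=-0.2806, bond B=40.4863.
  t=0,j=0: stock 84.0000 → up 111.7200 (V=9.1323), down 66.3600 (V=35.7662). Price 23.2319; hedge Δ=-0.5872, bond B=72.5541.
Each (Δ,B) replicates both successor values, so the strategy is self-financing and V0 is arbitrage-free.

(0,0): Delta=-0.5872 Bond=72.5541
(1,0): Delta=-1.0000 Bond=102.1262
(1,1): Delta=-0.2806 Bond=40.4863
V0=23.2319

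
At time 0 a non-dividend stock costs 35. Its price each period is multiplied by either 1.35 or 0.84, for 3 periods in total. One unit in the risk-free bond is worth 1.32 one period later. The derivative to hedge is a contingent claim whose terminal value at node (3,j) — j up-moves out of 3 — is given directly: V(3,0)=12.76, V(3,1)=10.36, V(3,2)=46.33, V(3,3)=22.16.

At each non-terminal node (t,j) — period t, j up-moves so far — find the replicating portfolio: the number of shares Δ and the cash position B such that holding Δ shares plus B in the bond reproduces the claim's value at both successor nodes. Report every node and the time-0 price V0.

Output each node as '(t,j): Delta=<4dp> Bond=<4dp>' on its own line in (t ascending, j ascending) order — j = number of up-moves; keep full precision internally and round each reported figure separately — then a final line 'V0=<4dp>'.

(0,0): Delta=-0.5606 Bond=30.8476
(1,0): Delta=1.7034 Bond=-25.8414
(1,1): Delta=-0.6486 Bond=44.8788
(2,0): Delta=-0.1906 Bond=12.6613
(2,1): Delta=1.7770 Bond=-37.0339
(2,2): Delta=-0.7430 Bond=65.2571
V0=11.2267

No-arbitrage ⇒ martingale measure with p* = (R−d)/(u−d) = 0.9412.
Payoff layer (t=3): V(3,0)=12.7600, V(3,1)=10.3600, V(3,2)=46.3300, V(3,3)=22.1600
  t=2,j=0: stock 24.6960 → up 33.3396 (V=10.3600), down 20.7446 (V=12.7600). Price 7.9554; hedge Δ=-0.1906, bond B=12.6613.
  t=2,j=1: stock 39.6900 → up 53.5815 (V=46.3300), down 33.3396 (V=10.3600). Price 33.4955; hedge Δ=1.7770, bond B=-37.0339.
  t=2,j=2: stock 63.7875 → up 86.1131 (V=22.1600), down 53.5815 (V=46.3300). Price 17.8650; hedge Δ=-0.7430, bond B=65.2571.
  t=1,j=0: stock 29.4000 → up 39.6900 (V=33.4955), down 24.6960 (V=7.9554). Price 24.2373; hedge Δ=1.7034, bond B=-25.8414.
  t=1,j=1: stock 47.2500 → up 63.7875 (V=17.8650), down 39.6900 (V=33.4955). Price 14.2306; hedge Δ=-0.6486, bond B=44.8788.
  t=0,j=0: stock 35.0000 → up 47.2500 (V=14.2306), down 29.4000 (V=24.2373). Price 11.2267; hedge Δ=-0.5606, bond B=30.8476.
Check: Δ(0,0)·S0 + B(0,0) = 11.2267 = V0.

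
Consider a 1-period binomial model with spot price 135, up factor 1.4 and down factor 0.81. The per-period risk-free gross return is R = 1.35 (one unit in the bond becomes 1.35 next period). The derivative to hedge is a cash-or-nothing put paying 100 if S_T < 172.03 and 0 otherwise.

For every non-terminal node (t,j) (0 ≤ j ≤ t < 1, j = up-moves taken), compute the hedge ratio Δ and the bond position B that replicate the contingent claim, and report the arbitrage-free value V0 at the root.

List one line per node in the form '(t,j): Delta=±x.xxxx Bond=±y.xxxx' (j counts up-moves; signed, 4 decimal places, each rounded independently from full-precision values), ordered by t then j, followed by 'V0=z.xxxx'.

(0,0): Delta=-1.2555 Bond=175.7690
V0=6.2775

Risk-neutral probability p* = (R−d)/(u−d) = (1.35−0.81)/(1.4−0.81) = 0.9153.
Terminal payoffs: V(1,0)=100.0000, V(1,1)=0.0000
  t=0,j=0: stock 135.0000 → up 189.0000 (V=0.0000), down 109.3500 (V=100.0000). Price 6.2775; hedge Δ=-1.2555, bond B=175.7690.
Root portfolio cost Δ·135+B reproduces V0=6.2775.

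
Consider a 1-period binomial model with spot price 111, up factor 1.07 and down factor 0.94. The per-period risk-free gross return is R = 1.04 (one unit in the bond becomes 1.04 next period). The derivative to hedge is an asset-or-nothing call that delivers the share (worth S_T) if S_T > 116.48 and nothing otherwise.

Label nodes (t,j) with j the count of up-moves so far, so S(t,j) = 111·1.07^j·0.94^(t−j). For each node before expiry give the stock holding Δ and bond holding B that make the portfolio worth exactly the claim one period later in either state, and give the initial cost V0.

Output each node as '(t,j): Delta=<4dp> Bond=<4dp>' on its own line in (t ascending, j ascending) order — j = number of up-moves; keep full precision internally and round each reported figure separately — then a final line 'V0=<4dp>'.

Risk-neutral probability p* = (R−d)/(u−d) = (1.04−0.94)/(1.07−0.94) = 0.7692.
Terminal values V(1,·): V(1,0)=0.0000, V(1,1)=118.7700
Node (0,0) S=111.0000: V=(p*·118.7700+(1−p*)·0.0000)/1.04=87.8476; Δ=(118.7700−0.0000)/(118.7700−104.3400)=8.2308; B=V−Δ·S=-825.7678
The time-0 hedge costs 87.8476, which is the no-arbitrage price.

(0,0): Delta=8.2308 Bond=-825.7678
V0=87.8476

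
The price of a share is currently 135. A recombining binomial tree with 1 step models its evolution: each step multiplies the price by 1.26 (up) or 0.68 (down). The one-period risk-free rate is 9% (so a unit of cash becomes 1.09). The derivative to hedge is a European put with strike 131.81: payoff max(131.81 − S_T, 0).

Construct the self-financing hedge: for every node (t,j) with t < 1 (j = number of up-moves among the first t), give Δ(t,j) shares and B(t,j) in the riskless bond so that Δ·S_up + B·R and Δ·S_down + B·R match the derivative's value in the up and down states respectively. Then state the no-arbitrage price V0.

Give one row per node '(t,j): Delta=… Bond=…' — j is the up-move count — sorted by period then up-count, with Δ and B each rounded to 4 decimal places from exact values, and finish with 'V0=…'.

No-arbitrage ⇒ martingale measure with p* = (R−d)/(u−d) = 0.7069.
Terminal payoffs: V(1,0)=40.0100, V(1,1)=0.0000
Node (0,0) S=135.0000: V=(p*·0.0000+(1−p*)·40.0100)/1.09=10.7588; Δ=(0.0000−40.0100)/(170.1000−91.8000)=-0.5110; B=V−Δ·S=79.7415
The time-0 hedge costs 10.7588, which is the no-arbitrage price.

(0,0): Delta=-0.5110 Bond=79.7415
V0=10.7588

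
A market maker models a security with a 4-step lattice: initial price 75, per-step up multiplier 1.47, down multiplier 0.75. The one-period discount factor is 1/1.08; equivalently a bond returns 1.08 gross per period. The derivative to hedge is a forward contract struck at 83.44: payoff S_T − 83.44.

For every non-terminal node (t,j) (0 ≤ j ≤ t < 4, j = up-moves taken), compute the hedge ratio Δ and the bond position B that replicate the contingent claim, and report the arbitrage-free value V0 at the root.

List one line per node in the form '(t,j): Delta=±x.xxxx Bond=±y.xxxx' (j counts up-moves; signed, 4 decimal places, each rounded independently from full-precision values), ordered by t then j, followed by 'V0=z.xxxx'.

Since d<R<u, set p* = (R−d)/(u−d) = 0.4583; price each node as the discounted p*-expectation of its children.
Terminal payoffs: V(4,0)=-59.7095, V(4,1)=-36.9283, V(4,2)=7.7230, V(4,3)=95.2394, V(4,4)=266.7717
Node (3,0) S=31.6406: V=(p*·-36.9283+(1−p*)·-59.7095)/1.08=-45.6186; Δ=(-36.9283−-59.7095)/(46.5117−23.7305)=1.0000; B=V−Δ·S=-77.2593
Node (3,1) S=62.0156: V=(p*·7.7230+(1−p*)·-36.9283)/1.08=-15.2436; Δ=(7.7230−-36.9283)/(91.1630−46.5117)=1.0000; B=V−Δ·S=-77.2593
Node (3,2) S=121.5506: V=(p*·95.2394+(1−p*)·7.7230)/1.08=44.2914; Δ=(95.2394−7.7230)/(178.6794−91.1630)=1.0000; B=V−Δ·S=-77.2593
Node (3,3) S=238.2392: V=(p*·266.7717+(1−p*)·95.2394)/1.08=160.9800; Δ=(266.7717−95.2394)/(350.2117−178.6794)=1.0000; B=V−Δ·S=-77.2593
Node (2,0) S=42.1875: V=(p*·-15.2436+(1−p*)·-45.6186)/1.08=-29.3489; Δ=(-15.2436−-45.6186)/(62.0156−31.6406)=1.0000; B=V−Δ·S=-71.5364
Node (2,1) S=82.6875: V=(p*·44.2914+(1−p*)·-15.2436)/1.08=11.1511; Δ=(44.2914−-15.2436)/(121.5506−62.0156)=1.0000; B=V−Δ·S=-71.5364
Node (2,2) S=162.0675: V=(p*·160.9800+(1−p*)·44.2914)/1.08=90.5311; Δ=(160.9800−44.2914)/(238.2392−121.5506)=1.0000; B=V−Δ·S=-71.5364
Node (1,0) S=56.2500: V=(p*·11.1511+(1−p*)·-29.3489)/1.08=-9.9874; Δ=(11.1511−-29.3489)/(82.6875−42.1875)=1.0000; B=V−Δ·S=-66.2374
Node (1,1) S=110.2500: V=(p*·90.5311+(1−p*)·11.1511)/1.08=44.0126; Δ=(90.5311−11.1511)/(162.0675−82.6875)=1.0000; B=V−Δ·S=-66.2374
Node (0,0) S=75.0000: V=(p*·44.0126+(1−p*)·-9.9874)/1.08=13.6691; Δ=(44.0126−-9.9874)/(110.2500−56.2500)=1.0000; B=V−Δ·S=-61.3309
The time-0 hedge costs 13.6691, which is the no-arbitrage price.

(0,0): Delta=1.0000 Bond=-61.3309
(1,0): Delta=1.0000 Bond=-66.2374
(1,1): Delta=1.0000 Bond=-66.2374
(2,0): Delta=1.0000 Bond=-71.5364
(2,1): Delta=1.0000 Bond=-71.5364
(2,2): Delta=1.0000 Bond=-71.5364
(3,0): Delta=1.0000 Bond=-77.2593
(3,1): Delta=1.0000 Bond=-77.2593
(3,2): Delta=1.0000 Bond=-77.2593
(3,3): Delta=1.0000 Bond=-77.2593
V0=13.6691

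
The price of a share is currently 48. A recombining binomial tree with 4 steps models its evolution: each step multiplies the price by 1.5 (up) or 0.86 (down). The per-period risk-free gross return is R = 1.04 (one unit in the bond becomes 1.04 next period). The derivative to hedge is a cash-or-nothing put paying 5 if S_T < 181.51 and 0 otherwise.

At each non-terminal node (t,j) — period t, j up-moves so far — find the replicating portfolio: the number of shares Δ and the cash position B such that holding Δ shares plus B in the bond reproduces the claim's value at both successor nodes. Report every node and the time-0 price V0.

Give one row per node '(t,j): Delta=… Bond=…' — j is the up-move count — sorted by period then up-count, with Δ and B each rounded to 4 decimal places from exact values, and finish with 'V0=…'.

(0,0): Delta=-0.0032 Bond=4.4018
(1,0): Delta=0.0000 Bond=4.4450
(1,1): Delta=-0.0079 Bond=4.9175
(2,0): Delta=0.0000 Bond=4.6228
(2,1): Delta=0.0000 Bond=4.6228
(2,2): Delta=-0.0196 Bond=6.3699
(3,0): Delta=0.0000 Bond=4.8077
(3,1): Delta=0.0000 Bond=4.8077
(3,2): Delta=0.0000 Bond=4.8077
(3,3): Delta=-0.0482 Bond=11.2680
V0=4.2473

No-arbitrage ⇒ martingale measure with p* = (R−d)/(u−d) = 0.2813.
At expiry t=4: V(4,0)=5.0000, V(4,1)=5.0000, V(4,2)=5.0000, V(4,3)=5.0000, V(4,4)=0.0000
(3,0): S=30.5307. Δ = (V_up−V_dn)/(S_up−S_dn) = (5.0000−5.0000)/(45.7960−26.2564) = 0.0000. V = [p*·5.0000 + (1−p*)·5.0000]/1.04 = 4.8077. B = V − Δ·S = 4.8077.
(3,1): S=53.2512. Δ = (V_up−V_dn)/(S_up−S_dn) = (5.0000−5.0000)/(79.8768−45.7960) = 0.0000. V = [p*·5.0000 + (1−p*)·5.0000]/1.04 = 4.8077. B = V − Δ·S = 4.8077.
(3,2): S=92.8800. Δ = (V_up−V_dn)/(S_up−S_dn) = (5.0000−5.0000)/(139.3200−79.8768) = 0.0000. V = [p*·5.0000 + (1−p*)·5.0000]/1.04 = 4.8077. B = V − Δ·S = 4.8077.
(3,3): S=162.0000. Δ = (V_up−V_dn)/(S_up−S_dn) = (0.0000−5.0000)/(243.0000−139.3200) = -0.0482. V = [p*·0.0000 + (1−p*)·5.0000]/1.04 = 3.4555. B = V − Δ·S = 11.2680.
(2,0): S=35.5008. Δ = (V_up−V_dn)/(S_up−S_dn) = (4.8077−4.8077)/(53.2512−30.5307) = 0.0000. V = [p*·4.8077 + (1−p*)·4.8077]/1.04 = 4.6228. B = V − Δ·S = 4.6228.
(2,1): S=61.9200. Δ = (V_up−V_dn)/(S_up−S_dn) = (4.8077−4.8077)/(92.8800−53.2512) = 0.0000. V = [p*·4.8077 + (1−p*)·4.8077]/1.04 = 4.6228. B = V − Δ·S = 4.6228.
(2,2): S=108.0000. Δ = (V_up−V_dn)/(S_up−S_dn) = (3.4555−4.8077)/(162.0000−92.8800) = -0.0196. V = [p*·3.4555 + (1−p*)·4.8077]/1.04 = 4.2571. B = V − Δ·S = 6.3699.
(1,0): S=41.2800. Δ = (V_up−V_dn)/(S_up−S_dn) = (4.6228−4.6228)/(61.9200−35.5008) = 0.0000. V = [p*·4.6228 + (1−p*)·4.6228]/1.04 = 4.4450. B = V − Δ·S = 4.4450.
(1,1): S=72.0000. Δ = (V_up−V_dn)/(S_up−S_dn) = (4.2571−4.6228)/(108.0000−61.9200) = -0.0079. V = [p*·4.2571 + (1−p*)·4.6228]/1.04 = 4.3461. B = V − Δ·S = 4.9175.
(0,0): S=48.0000. Δ = (V_up−V_dn)/(S_up−S_dn) = (4.3461−4.4450)/(72.0000−41.2800) = -0.0032. V = [p*·4.3461 + (1−p*)·4.4450]/1.04 = 4.2473. B = V − Δ·S = 4.4018.
Root portfolio cost Δ·48+B reproduces V0=4.2473.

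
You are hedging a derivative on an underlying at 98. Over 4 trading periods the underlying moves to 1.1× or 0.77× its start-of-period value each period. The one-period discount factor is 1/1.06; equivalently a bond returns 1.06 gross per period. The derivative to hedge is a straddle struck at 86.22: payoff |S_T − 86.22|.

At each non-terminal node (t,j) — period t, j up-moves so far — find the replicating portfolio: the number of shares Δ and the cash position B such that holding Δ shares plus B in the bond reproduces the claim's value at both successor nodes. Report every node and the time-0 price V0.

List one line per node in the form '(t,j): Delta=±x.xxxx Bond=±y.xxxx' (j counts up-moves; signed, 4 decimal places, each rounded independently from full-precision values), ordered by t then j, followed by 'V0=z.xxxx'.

(0,0): Delta=0.7242 Bond=-39.1612
(1,0): Delta=-0.2152 Bond=29.3717
(1,1): Delta=0.8149 Bond=-51.2877
(2,0): Delta=-1.0000 Bond=76.7355
(2,1): Delta=-0.1394 Bond=24.8441
(2,2): Delta=0.9070 Bond=-65.2904
(3,0): Delta=-1.0000 Bond=81.3396
(3,1): Delta=-1.0000 Bond=81.3396
(3,2): Delta=-0.0563 Bond=18.7479
(3,3): Delta=1.0000 Bond=-81.3396
V0=31.8067

Under the risk-neutral measure, an up-move has probability p* = (R−d)/(u−d) = 0.8788 and values discount at R = 1.06.
At expiry t=4: V(4,0)=51.7700, V(4,1)=37.0057, V(4,2)=15.9139, V(4,3)=14.2173, V(4,4)=57.2618
Node (3,0) S=44.7402: V=(p*·37.0057+(1−p*)·51.7700)/1.06=36.5994; Δ=(37.0057−51.7700)/(49.2143−34.4500)=-1.0000; B=V−Δ·S=81.3396
Node (3,1) S=63.9146: V=(p*·15.9139+(1−p*)·37.0057)/1.06=17.4250; Δ=(15.9139−37.0057)/(70.3061−49.2143)=-1.0000; B=V−Δ·S=81.3396
Node (3,2) S=91.3066: V=(p*·14.2173+(1−p*)·15.9139)/1.06=13.6065; Δ=(14.2173−15.9139)/(100.4373−70.3061)=-0.0563; B=V−Δ·S=18.7479
Node (3,3) S=130.4380: V=(p*·57.2618+(1−p*)·14.2173)/1.06=49.0984; Δ=(57.2618−14.2173)/(143.4818−100.4373)=1.0000; B=V−Δ·S=-81.3396
Node (2,0) S=58.1042: V=(p*·17.4250+(1−p*)·36.5994)/1.06=18.6313; Δ=(17.4250−36.5994)/(63.9146−44.7402)=-1.0000; B=V−Δ·S=76.7355
Node (2,1) S=83.0060: V=(p*·13.6065+(1−p*)·17.4250)/1.06=13.2730; Δ=(13.6065−17.4250)/(91.3066−63.9146)=-0.1394; B=V−Δ·S=24.8441
Node (2,2) S=118.5800: V=(p*·49.0984+(1−p*)·13.6065)/1.06=42.2607; Δ=(49.0984−13.6065)/(130.4380−91.3066)=0.9070; B=V−Δ·S=-65.2904
Node (1,0) S=75.4600: V=(p*·13.2730+(1−p*)·18.6313)/1.06=13.1344; Δ=(13.2730−18.6313)/(83.0060−58.1042)=-0.2152; B=V−Δ·S=29.3717
Node (1,1) S=107.8000: V=(p*·42.2607+(1−p*)·13.2730)/1.06=36.5538; Δ=(42.2607−13.2730)/(118.5800−83.0060)=0.8149; B=V−Δ·S=-51.2877
Node (0,0) S=98.0000: V=(p*·36.5538+(1−p*)·13.1344)/1.06=31.8067; Δ=(36.5538−13.1344)/(107.8000−75.4600)=0.7242; B=V−Δ·S=-39.1612
Root portfolio cost Δ·98+B reproduces V0=31.8067.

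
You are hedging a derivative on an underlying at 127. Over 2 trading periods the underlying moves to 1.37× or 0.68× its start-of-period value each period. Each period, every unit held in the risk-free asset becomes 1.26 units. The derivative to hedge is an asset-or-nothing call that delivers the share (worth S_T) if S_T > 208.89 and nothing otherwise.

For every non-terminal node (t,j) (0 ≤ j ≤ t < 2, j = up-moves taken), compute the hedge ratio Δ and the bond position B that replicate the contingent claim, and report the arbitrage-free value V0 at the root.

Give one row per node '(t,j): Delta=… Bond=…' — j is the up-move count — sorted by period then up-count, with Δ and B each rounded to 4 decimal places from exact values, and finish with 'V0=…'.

(0,0): Delta=1.8147 Bond=-124.3777
(1,0): Delta=0.0000 Bond=0.0000
(1,1): Delta=1.9855 Bond=-186.4379
V0=106.0869

Risk-neutral probability p* = (R−d)/(u−d) = (1.26−0.68)/(1.37−0.68) = 0.8406.
Payoff layer (t=2): V(2,0)=0.0000, V(2,1)=0.0000, V(2,2)=238.3663
(1,0): S=86.3600. Δ = (V_up−V_dn)/(S_up−S_dn) = (0.0000−0.0000)/(118.3132−58.7248) = 0.0000. V = [p*·0.0000 + (1−p*)·0.0000]/1.26 = 0.0000. B = V − Δ·S = 0.0000.
(1,1): S=173.9900. Δ = (V_up−V_dn)/(S_up−S_dn) = (238.3663−0.0000)/(238.3663−118.3132) = 1.9855. V = [p*·238.3663 + (1−p*)·0.0000]/1.26 = 159.0205. B = V − Δ·S = -186.4379.
(0,0): S=127.0000. Δ = (V_up−V_dn)/(S_up−S_dn) = (159.0205−0.0000)/(173.9900−86.3600) = 1.8147. V = [p*·159.0205 + (1−p*)·0.0000]/1.26 = 106.0869. B = V − Δ·S = -124.3777.
Root portfolio cost Δ·127+B reproduces V0=106.0869.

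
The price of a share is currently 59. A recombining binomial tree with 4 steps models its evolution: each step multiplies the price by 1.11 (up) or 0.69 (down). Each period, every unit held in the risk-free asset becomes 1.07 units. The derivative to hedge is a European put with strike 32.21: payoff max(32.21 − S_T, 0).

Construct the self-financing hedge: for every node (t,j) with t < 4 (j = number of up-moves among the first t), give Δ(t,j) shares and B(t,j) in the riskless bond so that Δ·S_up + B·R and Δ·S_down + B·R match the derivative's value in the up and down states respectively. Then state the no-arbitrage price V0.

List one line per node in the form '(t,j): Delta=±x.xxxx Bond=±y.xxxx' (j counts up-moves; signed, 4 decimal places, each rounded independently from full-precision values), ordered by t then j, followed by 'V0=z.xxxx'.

Under the risk-neutral measure, an up-move has probability p* = (R−d)/(u−d) = 0.9048 and values discount at R = 1.07.
Terminal values V(4,·): V(4,0)=18.8364, V(4,1)=10.6959, V(4,2)=0.0000, V(4,3)=0.0000, V(4,4)=0.0000
(3,0): S=19.3820. Δ = (V_up−V_dn)/(S_up−S_dn) = (10.6959−18.8364)/(21.5141−13.3736) = -1.0000. V = [p*·10.6959 + (1−p*)·18.8364]/1.07 = 10.7208. B = V − Δ·S = 30.1028.
(3,1): S=31.1798. Δ = (V_up−V_dn)/(S_up−S_dn) = (0.0000−10.6959)/(34.6096−21.5141) = -0.8168. V = [p*·0.0000 + (1−p*)·10.6959]/1.07 = 0.9520. B = V − Δ·S = 26.4186.
(3,2): S=50.1588. Δ = (V_up−V_dn)/(S_up−S_dn) = (0.0000−0.0000)/(55.6763−34.6096) = 0.0000. V = [p*·0.0000 + (1−p*)·0.0000]/1.07 = 0.0000. B = V − Δ·S = 0.0000.
(3,3): S=80.6902. Δ = (V_up−V_dn)/(S_up−S_dn) = (0.0000−0.0000)/(89.5662−55.6763) = 0.0000. V = [p*·0.0000 + (1−p*)·0.0000]/1.07 = 0.0000. B = V − Δ·S = 0.0000.
(2,0): S=28.0899. Δ = (V_up−V_dn)/(S_up−S_dn) = (0.9520−10.7208)/(31.1798−19.3820) = -0.8280. V = [p*·0.9520 + (1−p*)·10.7208]/1.07 = 1.7592. B = V − Δ·S = 25.0182.
(2,1): S=45.1881. Δ = (V_up−V_dn)/(S_up−S_dn) = (0.0000−0.9520)/(50.1588−31.1798) = -0.0502. V = [p*·0.0000 + (1−p*)·0.9520]/1.07 = 0.0847. B = V − Δ·S = 2.3515.
(2,2): S=72.6939. Δ = (V_up−V_dn)/(S_up−S_dn) = (0.0000−0.0000)/(80.6902−50.1588) = 0.0000. V = [p*·0.0000 + (1−p*)·0.0000]/1.07 = 0.0000. B = V − Δ·S = 0.0000.
(1,0): S=40.7100. Δ = (V_up−V_dn)/(S_up−S_dn) = (0.0847−1.7592)/(45.1881−28.0899) = -0.0979. V = [p*·0.0847 + (1−p*)·1.7592]/1.07 = 0.2282. B = V − Δ·S = 4.2151.
(1,1): S=65.4900. Δ = (V_up−V_dn)/(S_up−S_dn) = (0.0000−0.0847)/(72.6939−45.1881) = -0.0031. V = [p*·0.0000 + (1−p*)·0.0847]/1.07 = 0.0075. B = V − Δ·S = 0.2093.
(0,0): S=59.0000. Δ = (V_up−V_dn)/(S_up−S_dn) = (0.0075−0.2282)/(65.4900−40.7100) = -0.0089. V = [p*·0.0075 + (1−p*)·0.2282]/1.07 = 0.0267. B = V − Δ·S = 0.5522.
The time-0 hedge costs 0.0267, which is the no-arbitrage price.

(0,0): Delta=-0.0089 Bond=0.5522
(1,0): Delta=-0.0979 Bond=4.2151
(1,1): Delta=-0.0031 Bond=0.2093
(2,0): Delta=-0.8280 Bond=25.0182
(2,1): Delta=-0.0502 Bond=2.3515
(2,2): Delta=0.0000 Bond=0.0000
(3,0): Delta=-1.0000 Bond=30.1028
(3,1): Delta=-0.8168 Bond=26.4186
(3,2): Delta=0.0000 Bond=0.0000
(3,3): Delta=0.0000 Bond=0.0000
V0=0.0267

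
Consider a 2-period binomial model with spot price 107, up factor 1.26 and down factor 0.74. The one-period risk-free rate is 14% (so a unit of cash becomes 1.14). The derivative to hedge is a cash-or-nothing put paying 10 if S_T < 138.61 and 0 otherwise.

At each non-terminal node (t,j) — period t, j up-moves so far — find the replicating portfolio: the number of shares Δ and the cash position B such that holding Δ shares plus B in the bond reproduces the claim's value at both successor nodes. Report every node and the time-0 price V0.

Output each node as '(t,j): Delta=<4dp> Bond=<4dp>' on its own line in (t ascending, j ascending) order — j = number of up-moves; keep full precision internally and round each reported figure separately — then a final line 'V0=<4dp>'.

(0,0): Delta=-0.1213 Bond=16.1178
(1,0): Delta=0.0000 Bond=8.7719
(1,1): Delta=-0.1426 Bond=21.2551
V0=3.1416

The replicating-portfolio and risk-neutral prices coincide; use p* = (1.14−0.74)/(1.26−0.74) = 0.7692 for the latter.
Terminal payoffs: V(2,0)=10.0000, V(2,1)=10.0000, V(2,2)=0.0000
Node (1,0) S=79.1800: V=(p*·10.0000+(1−p*)·10.0000)/1.14=8.7719; Δ=(10.0000−10.0000)/(99.7668−58.5932)=0.0000; B=V−Δ·S=8.7719
Node (1,1) S=134.8200: V=(p*·0.0000+(1−p*)·10.0000)/1.14=2.0243; Δ=(0.0000−10.0000)/(169.8732−99.7668)=-0.1426; B=V−Δ·S=21.2551
Node (0,0) S=107.0000: V=(p*·2.0243+(1−p*)·8.7719)/1.14=3.1416; Δ=(2.0243−8.7719)/(134.8200−79.1800)=-0.1213; B=V−Δ·S=16.1178
The time-0 hedge costs 3.1416, which is the no-arbitrage price.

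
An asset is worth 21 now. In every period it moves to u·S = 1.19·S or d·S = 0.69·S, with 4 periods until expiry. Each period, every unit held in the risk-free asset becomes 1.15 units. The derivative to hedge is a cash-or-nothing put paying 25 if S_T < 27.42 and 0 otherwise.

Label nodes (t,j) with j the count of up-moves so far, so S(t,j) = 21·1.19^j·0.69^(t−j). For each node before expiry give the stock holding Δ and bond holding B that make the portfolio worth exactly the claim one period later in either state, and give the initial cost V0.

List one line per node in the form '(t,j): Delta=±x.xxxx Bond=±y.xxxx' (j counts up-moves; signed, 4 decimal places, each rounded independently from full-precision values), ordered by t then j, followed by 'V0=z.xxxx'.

(0,0): Delta=-1.2190 Bond=29.6538
(1,0): Delta=0.0000 Bond=16.4379
(1,1): Delta=-1.2805 Bond=35.6379
(2,0): Delta=0.0000 Bond=18.9036
(2,1): Delta=0.0000 Bond=18.9036
(2,2): Delta=-1.3451 Bond=42.9036
(3,0): Delta=0.0000 Bond=21.7391
(3,1): Delta=0.0000 Bond=21.7391
(3,2): Delta=0.0000 Bond=21.7391
(3,3): Delta=-1.4129 Bond=51.7391
V0=4.0538

Since d<R<u, set p* = (R−d)/(u−d) = 0.9200; price each node as the discounted p*-expectation of its children.
At expiry t=4: V(4,0)=25.0000, V(4,1)=25.0000, V(4,2)=25.0000, V(4,3)=25.0000, V(4,4)=0.0000
Node (3,0) S=6.8987: V=(p*·25.0000+(1−p*)·25.0000)/1.15=21.7391; Δ=(25.0000−25.0000)/(8.2094−4.7601)=0.0000; B=V−Δ·S=21.7391
Node (3,1) S=11.8977: V=(p*·25.0000+(1−p*)·25.0000)/1.15=21.7391; Δ=(25.0000−25.0000)/(14.1583−8.2094)=0.0000; B=V−Δ·S=21.7391
Node (3,2) S=20.5193: V=(p*·25.0000+(1−p*)·25.0000)/1.15=21.7391; Δ=(25.0000−25.0000)/(24.4180−14.1583)=0.0000; B=V−Δ·S=21.7391
Node (3,3) S=35.3883: V=(p*·0.0000+(1−p*)·25.0000)/1.15=1.7391; Δ=(0.0000−25.0000)/(42.1121−24.4180)=-1.4129; B=V−Δ·S=51.7391
Node (2,0) S=9.9981: V=(p*·21.7391+(1−p*)·21.7391)/1.15=18.9036; Δ=(21.7391−21.7391)/(11.8977−6.8987)=0.0000; B=V−Δ·S=18.9036
Node (2,1) S=17.2431: V=(p*·21.7391+(1−p*)·21.7391)/1.15=18.9036; Δ=(21.7391−21.7391)/(20.5193−11.8977)=0.0000; B=V−Δ·S=18.9036
Node (2,2) S=29.7381: V=(p*·1.7391+(1−p*)·21.7391)/1.15=2.9036; Δ=(1.7391−21.7391)/(35.3883−20.5193)=-1.3451; B=V−Δ·S=42.9036
Node (1,0) S=14.4900: V=(p*·18.9036+(1−p*)·18.9036)/1.15=16.4379; Δ=(18.9036−18.9036)/(17.2431−9.9981)=0.0000; B=V−Δ·S=16.4379
Node (1,1) S=24.9900: V=(p*·2.9036+(1−p*)·18.9036)/1.15=3.6379; Δ=(2.9036−18.9036)/(29.7381−17.2431)=-1.2805; B=V−Δ·S=35.6379
Node (0,0) S=21.0000: V=(p*·3.6379+(1−p*)·16.4379)/1.15=4.0538; Δ=(3.6379−16.4379)/(24.9900−14.4900)=-1.2190; B=V−Δ·S=29.6538
The time-0 hedge costs 4.0538, which is the no-arbitrage price.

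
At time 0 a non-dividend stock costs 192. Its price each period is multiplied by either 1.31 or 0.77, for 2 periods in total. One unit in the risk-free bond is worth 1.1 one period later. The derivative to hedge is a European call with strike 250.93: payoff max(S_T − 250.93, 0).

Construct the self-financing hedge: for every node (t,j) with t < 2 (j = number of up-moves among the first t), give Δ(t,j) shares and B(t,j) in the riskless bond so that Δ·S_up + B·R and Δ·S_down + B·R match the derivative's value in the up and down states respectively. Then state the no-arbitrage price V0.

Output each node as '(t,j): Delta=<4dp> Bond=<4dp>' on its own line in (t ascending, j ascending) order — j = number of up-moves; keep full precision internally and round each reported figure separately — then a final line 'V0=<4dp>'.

No-arbitrage ⇒ martingale measure with p* = (R−d)/(u−d) = 0.6111.
Terminal values V(2,·): V(2,0)=0.0000, V(2,1)=0.0000, V(2,2)=78.5612
  t=1,j=0: stock 147.8400 → up 193.6704 (V=0.0000), down 113.8368 (V=0.0000). Price 0.0000; hedge Δ=0.0000, bond B=0.0000.
  t=1,j=1: stock 251.5200 → up 329.4912 (V=78.5612), down 193.6704 (V=0.0000). Price 43.6451; hedge Δ=0.5784, bond B=-101.8386.
  t=0,j=0: stock 192.0000 → up 251.5200 (V=43.6451), down 147.8400 (V=0.0000). Price 24.2473; hedge Δ=0.4210, bond B=-56.5770.
Self-financing check: at every node Δ·S+B equals the discounted successor values.

(0,0): Delta=0.4210 Bond=-56.5770
(1,0): Delta=0.0000 Bond=0.0000
(1,1): Delta=0.5784 Bond=-101.8386
V0=24.2473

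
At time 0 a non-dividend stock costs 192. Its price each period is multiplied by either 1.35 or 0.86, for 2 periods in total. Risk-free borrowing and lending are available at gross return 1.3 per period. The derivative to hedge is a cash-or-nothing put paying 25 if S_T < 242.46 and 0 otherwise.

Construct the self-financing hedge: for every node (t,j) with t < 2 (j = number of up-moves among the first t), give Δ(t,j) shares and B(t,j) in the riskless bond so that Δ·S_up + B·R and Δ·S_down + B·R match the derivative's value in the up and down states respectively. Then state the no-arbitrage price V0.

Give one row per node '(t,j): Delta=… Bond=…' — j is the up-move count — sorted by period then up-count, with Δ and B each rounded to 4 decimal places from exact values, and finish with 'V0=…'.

No-arbitrage ⇒ martingale measure with p* = (R−d)/(u−d) = 0.8980.
Terminal values V(2,·): V(2,0)=25.0000, V(2,1)=25.0000, V(2,2)=0.0000
  t=1,j=0: stock 165.1200 → up 222.9120 (V=25.0000), down 142.0032 (V=25.0000). Price 19.2308; hedge Δ=0.0000, bond B=19.2308.
  t=1,j=1: stock 259.2000 → up 349.9200 (V=0.0000), down 222.9120 (V=25.0000). Price 1.9623; hedge Δ=-0.1968, bond B=52.9827.
  t=0,j=0: stock 192.0000 → up 259.2000 (V=1.9623), down 165.1200 (V=19.2308). Price 2.8649; hedge Δ=-0.1836, bond B=38.1067.
Self-financing check: at every node Δ·S+B equals the discounted successor values.

(0,0): Delta=-0.1836 Bond=38.1067
(1,0): Delta=0.0000 Bond=19.2308
(1,1): Delta=-0.1968 Bond=52.9827
V0=2.8649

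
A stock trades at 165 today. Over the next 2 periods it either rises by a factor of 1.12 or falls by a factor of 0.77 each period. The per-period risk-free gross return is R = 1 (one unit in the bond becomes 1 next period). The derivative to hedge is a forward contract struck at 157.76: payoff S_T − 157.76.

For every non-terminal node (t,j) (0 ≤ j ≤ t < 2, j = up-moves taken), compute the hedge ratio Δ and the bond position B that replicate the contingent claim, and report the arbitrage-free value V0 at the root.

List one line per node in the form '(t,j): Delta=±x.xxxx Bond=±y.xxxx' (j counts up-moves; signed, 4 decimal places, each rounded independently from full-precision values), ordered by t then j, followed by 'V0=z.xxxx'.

(0,0): Delta=1.0000 Bond=-157.7600
(1,0): Delta=1.0000 Bond=-157.7600
(1,1): Delta=1.0000 Bond=-157.7600
V0=7.2400

No-arbitrage ⇒ martingale measure with p* = (R−d)/(u−d) = 0.6571.
Terminal values V(2,·): V(2,0)=-59.9315, V(2,1)=-15.4640, V(2,2)=49.2160
(1,0): S=127.0500. Δ = (V_up−V_dn)/(S_up−S_dn) = (-15.4640−-59.9315)/(142.2960−97.8285) = 1.0000. V = [p*·-15.4640 + (1−p*)·-59.9315]/1 = -30.7100. B = V − Δ·S = -157.7600.
(1,1): S=184.8000. Δ = (V_up−V_dn)/(S_up−S_dn) = (49.2160−-15.4640)/(206.9760−142.2960) = 1.0000. V = [p*·49.2160 + (1−p*)·-15.4640]/1 = 27.0400. B = V − Δ·S = -157.7600.
(0,0): S=165.0000. Δ = (V_up−V_dn)/(S_up−S_dn) = (27.0400−-30.7100)/(184.8000−127.0500) = 1.0000. V = [p*·27.0400 + (1−p*)·-30.7100]/1 = 7.2400. B = V − Δ·S = -157.7600.
Each (Δ,B) replicates both successor values, so the strategy is self-financing and V0 is arbitrage-free.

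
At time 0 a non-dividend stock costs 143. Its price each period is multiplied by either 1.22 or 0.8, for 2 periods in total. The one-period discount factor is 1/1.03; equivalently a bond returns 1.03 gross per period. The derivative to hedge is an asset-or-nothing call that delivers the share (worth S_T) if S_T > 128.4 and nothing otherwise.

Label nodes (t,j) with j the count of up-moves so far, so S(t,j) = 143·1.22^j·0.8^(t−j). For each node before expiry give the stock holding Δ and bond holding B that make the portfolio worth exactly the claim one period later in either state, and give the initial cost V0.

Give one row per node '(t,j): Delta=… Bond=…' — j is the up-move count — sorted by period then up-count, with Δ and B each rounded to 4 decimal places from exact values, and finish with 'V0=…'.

(0,0): Delta=1.6693 Bond=-113.3591
(1,0): Delta=2.9048 Bond=-258.1008
(1,1): Delta=1.0000 Bond=0.0000
V0=125.3457

No-arbitrage ⇒ martingale measure with p* = (R−d)/(u−d) = 0.5476.
Terminal payoffs: V(2,0)=0.0000, V(2,1)=139.5680, V(2,2)=212.8412
(1,0): S=114.4000. Δ = (V_up−V_dn)/(S_up−S_dn) = (139.5680−0.0000)/(139.5680−91.5200) = 2.9048. V = [p*·139.5680 + (1−p*)·0.0000]/1.03 = 74.2040. B = V − Δ·S = -258.1008.
(1,1): S=174.4600. Δ = (V_up−V_dn)/(S_up−S_dn) = (212.8412−139.5680)/(212.8412−139.5680) = 1.0000. V = [p*·212.8412 + (1−p*)·139.5680]/1.03 = 174.4600. B = V − Δ·S = 0.0000.
(0,0): S=143.0000. Δ = (V_up−V_dn)/(S_up−S_dn) = (174.4600−74.2040)/(174.4600−114.4000) = 1.6693. V = [p*·174.4600 + (1−p*)·74.2040]/1.03 = 125.3457. B = V − Δ·S = -113.3591.
Each (Δ,B) replicates both successor values, so the strategy is self-financing and V0 is arbitrage-free.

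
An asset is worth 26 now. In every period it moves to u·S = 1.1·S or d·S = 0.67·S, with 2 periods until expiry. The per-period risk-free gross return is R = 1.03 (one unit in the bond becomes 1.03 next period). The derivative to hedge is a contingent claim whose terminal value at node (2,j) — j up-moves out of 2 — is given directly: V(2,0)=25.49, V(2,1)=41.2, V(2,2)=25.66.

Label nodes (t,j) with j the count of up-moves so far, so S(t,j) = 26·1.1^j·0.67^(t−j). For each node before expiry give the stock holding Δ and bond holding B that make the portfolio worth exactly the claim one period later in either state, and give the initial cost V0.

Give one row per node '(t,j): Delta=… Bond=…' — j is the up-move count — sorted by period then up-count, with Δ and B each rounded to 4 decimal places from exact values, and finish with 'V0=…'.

No-arbitrage ⇒ martingale measure with p* = (R−d)/(u−d) = 0.8372.
At expiry t=2: V(2,0)=25.4900, V(2,1)=41.2000, V(2,2)=25.6600
(1,0): S=17.4200. Δ = (V_up−V_dn)/(S_up−S_dn) = (41.2000−25.4900)/(19.1620−11.6714) = 2.0973. V = [p*·41.2000 + (1−p*)·25.4900]/1.03 = 37.5170. B = V − Δ·S = 0.9822.
(1,1): S=28.6000. Δ = (V_up−V_dn)/(S_up−S_dn) = (25.6600−41.2000)/(31.4600−19.1620) = -1.2636. V = [p*·25.6600 + (1−p*)·41.2000]/1.03 = 27.3687. B = V − Δ·S = 63.5082.
(0,0): S=26.0000. Δ = (V_up−V_dn)/(S_up−S_dn) = (27.3687−37.5170)/(28.6000−17.4200) = -0.9077. V = [p*·27.3687 + (1−p*)·37.5170]/1.03 = 28.1755. B = V − Δ·S = 51.7763.
Root portfolio cost Δ·26+B reproduces V0=28.1755.

(0,0): Delta=-0.9077 Bond=51.7763
(1,0): Delta=2.0973 Bond=0.9822
(1,1): Delta=-1.2636 Bond=63.5082
V0=28.1755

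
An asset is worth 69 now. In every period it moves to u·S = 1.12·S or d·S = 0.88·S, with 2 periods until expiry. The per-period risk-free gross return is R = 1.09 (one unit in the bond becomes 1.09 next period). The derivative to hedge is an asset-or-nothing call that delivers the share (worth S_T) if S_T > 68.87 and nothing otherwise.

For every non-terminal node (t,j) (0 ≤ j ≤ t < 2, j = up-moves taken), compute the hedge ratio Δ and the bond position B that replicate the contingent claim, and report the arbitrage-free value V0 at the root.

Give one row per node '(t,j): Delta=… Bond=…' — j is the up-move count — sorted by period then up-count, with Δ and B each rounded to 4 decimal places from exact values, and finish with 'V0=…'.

The replicating-portfolio and risk-neutral prices coincide; use p* = (1.09−0.88)/(1.12−0.88) = 0.8750 for the latter.
At expiry t=2: V(2,0)=0.0000, V(2,1)=0.0000, V(2,2)=86.5536
Node (1,0) S=60.7200: V=(p*·0.0000+(1−p*)·0.0000)/1.09=0.0000; Δ=(0.0000−0.0000)/(68.0064−53.4336)=0.0000; B=V−Δ·S=0.0000
Node (1,1) S=77.2800: V=(p*·86.5536+(1−p*)·0.0000)/1.09=69.4811; Δ=(86.5536−0.0000)/(86.5536−68.0064)=4.6667; B=V−Δ·S=-291.1589
Node (0,0) S=69.0000: V=(p*·69.4811+(1−p*)·0.0000)/1.09=55.7761; Δ=(69.4811−0.0000)/(77.2800−60.7200)=4.1957; B=V−Δ·S=-233.7285
Check: Δ(0,0)·S0 + B(0,0) = 55.7761 = V0.

(0,0): Delta=4.1957 Bond=-233.7285
(1,0): Delta=0.0000 Bond=0.0000
(1,1): Delta=4.6667 Bond=-291.1589
V0=55.7761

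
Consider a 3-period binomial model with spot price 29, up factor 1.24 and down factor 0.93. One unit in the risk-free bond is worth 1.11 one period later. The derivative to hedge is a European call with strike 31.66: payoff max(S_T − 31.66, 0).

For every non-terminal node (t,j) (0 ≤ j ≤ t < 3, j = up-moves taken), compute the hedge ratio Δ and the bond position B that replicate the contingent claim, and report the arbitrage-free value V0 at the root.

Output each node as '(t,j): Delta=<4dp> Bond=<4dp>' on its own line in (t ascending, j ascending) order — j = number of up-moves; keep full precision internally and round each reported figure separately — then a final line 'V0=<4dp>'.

(0,0): Delta=0.8520 Bond=-18.2834
(1,0): Delta=0.6137 Bond=-13.8680
(1,1): Delta=0.9811 Bond=-24.9360
(2,0): Delta=0.0000 Bond=0.0000
(2,1): Delta=0.9462 Bond=-26.5110
(2,2): Delta=1.0000 Bond=-28.5225
V0=6.4249

Risk-neutral probability p* = (R−d)/(u−d) = (1.11−0.93)/(1.24−0.93) = 0.5806.
Terminal values V(3,·): V(3,0)=0.0000, V(3,1)=0.0000, V(3,2)=9.8091, V(3,3)=23.6321
Node (2,0) S=25.0821: V=(p*·0.0000+(1−p*)·0.0000)/1.11=0.0000; Δ=(0.0000−0.0000)/(31.1018−23.3264)=0.0000; B=V−Δ·S=0.0000
Node (2,1) S=33.4428: V=(p*·9.8091+(1−p*)·0.0000)/1.11=5.1312; Δ=(9.8091−0.0000)/(41.4691−31.1018)=0.9462; B=V−Δ·S=-26.5110
Node (2,2) S=44.5904: V=(p*·23.6321+(1−p*)·9.8091)/1.11=16.0679; Δ=(23.6321−9.8091)/(55.2921−41.4691)=1.0000; B=V−Δ·S=-28.5225
Node (1,0) S=26.9700: V=(p*·5.1312+(1−p*)·0.0000)/1.11=2.6841; Δ=(5.1312−0.0000)/(33.4428−25.0821)=0.6137; B=V−Δ·S=-13.8680
Node (1,1) S=35.9600: V=(p*·16.0679+(1−p*)·5.1312)/1.11=10.3437; Δ=(16.0679−5.1312)/(44.5904−33.4428)=0.9811; B=V−Δ·S=-24.9360
Node (0,0) S=29.0000: V=(p*·10.3437+(1−p*)·2.6841)/1.11=6.4249; Δ=(10.3437−2.6841)/(35.9600−26.9700)=0.8520; B=V−Δ·S=-18.2834
Self-financing check: at every node Δ·S+B equals the discounted successor values.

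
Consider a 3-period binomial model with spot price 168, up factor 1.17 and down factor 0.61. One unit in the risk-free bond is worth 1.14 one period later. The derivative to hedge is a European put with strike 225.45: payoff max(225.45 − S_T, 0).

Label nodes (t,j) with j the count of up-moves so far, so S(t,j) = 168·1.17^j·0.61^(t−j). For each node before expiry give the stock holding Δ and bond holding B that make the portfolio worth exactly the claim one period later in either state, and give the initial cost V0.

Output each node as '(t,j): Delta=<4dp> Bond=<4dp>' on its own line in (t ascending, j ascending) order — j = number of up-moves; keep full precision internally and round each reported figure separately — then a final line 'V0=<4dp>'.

No-arbitrage ⇒ martingale measure with p* = (R−d)/(u−d) = 0.9464.
Terminal payoffs: V(3,0)=187.3172, V(3,1)=152.3100, V(3,2)=85.1651, V(3,3)=0.0000
Node (2,0) S=62.5128: V=(p*·152.3100+(1−p*)·187.3172)/1.14=135.2504; Δ=(152.3100−187.3172)/(73.1400−38.1328)=-1.0000; B=V−Δ·S=197.7632
Node (2,1) S=119.9016: V=(p*·85.1651+(1−p*)·152.3100)/1.14=77.8616; Δ=(85.1651−152.3100)/(140.2849−73.1400)=-1.0000; B=V−Δ·S=197.7632
Node (2,2) S=229.9752: V=(p*·0.0000+(1−p*)·85.1651)/1.14=4.0021; Δ=(0.0000−85.1651)/(269.0710−140.2849)=-0.6613; B=V−Δ·S=156.0827
Node (1,0) S=102.4800: V=(p*·77.8616+(1−p*)·135.2504)/1.14=70.9965; Δ=(77.8616−135.2504)/(119.9016−62.5128)=-1.0000; B=V−Δ·S=173.4765
Node (1,1) S=196.5600: V=(p*·4.0021+(1−p*)·77.8616)/1.14=6.9815; Δ=(4.0021−77.8616)/(229.9752−119.9016)=-0.6710; B=V−Δ·S=138.8733
Node (0,0) S=168.0000: V=(p*·6.9815+(1−p*)·70.9965)/1.14=9.1323; Δ=(6.9815−70.9965)/(196.5600−102.4800)=-0.6804; B=V−Δ·S=123.4448
Each (Δ,B) replicates both successor values, so the strategy is self-financing and V0 is arbitrage-free.

(0,0): Delta=-0.6804 Bond=123.4448
(1,0): Delta=-1.0000 Bond=173.4765
(1,1): Delta=-0.6710 Bond=138.8733
(2,0): Delta=-1.0000 Bond=197.7632
(2,1): Delta=-1.0000 Bond=197.7632
(2,2): Delta=-0.6613 Bond=156.0827
V0=9.1323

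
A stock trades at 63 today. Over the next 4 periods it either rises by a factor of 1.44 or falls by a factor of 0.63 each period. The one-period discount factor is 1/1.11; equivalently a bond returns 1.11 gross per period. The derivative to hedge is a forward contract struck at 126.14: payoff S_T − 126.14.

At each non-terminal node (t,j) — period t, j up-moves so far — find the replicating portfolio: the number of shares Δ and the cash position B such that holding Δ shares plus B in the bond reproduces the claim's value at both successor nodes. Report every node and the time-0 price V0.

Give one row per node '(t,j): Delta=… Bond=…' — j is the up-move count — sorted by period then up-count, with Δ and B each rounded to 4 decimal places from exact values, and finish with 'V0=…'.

Since d<R<u, set p* = (R−d)/(u−d) = 0.5926; price each node as the discounted p*-expectation of its children.
Payoff layer (t=4): V(4,0)=-116.2156, V(4,1)=-103.4557, V(4,2)=-74.2903, V(4,3)=-7.6263, V(4,4)=144.7485
Node (3,0) S=15.7530: V=(p*·-103.4557+(1−p*)·-116.2156)/1.11=-97.8867; Δ=(-103.4557−-116.2156)/(22.6843−9.9244)=1.0000; B=V−Δ·S=-113.6396
Node (3,1) S=36.0068: V=(p*·-74.2903+(1−p*)·-103.4557)/1.11=-77.6329; Δ=(-74.2903−-103.4557)/(51.8497−22.6843)=1.0000; B=V−Δ·S=-113.6396
Node (3,2) S=82.3012: V=(p*·-7.6263+(1−p*)·-74.2903)/1.11=-31.3385; Δ=(-7.6263−-74.2903)/(118.5137−51.8497)=1.0000; B=V−Δ·S=-113.6396
Node (3,3) S=188.1170: V=(p*·144.7485+(1−p*)·-7.6263)/1.11=74.4774; Δ=(144.7485−-7.6263)/(270.8885−118.5137)=1.0000; B=V−Δ·S=-113.6396
Node (2,0) S=25.0047: V=(p*·-77.6329+(1−p*)·-97.8867)/1.11=-77.3734; Δ=(-77.6329−-97.8867)/(36.0068−15.7530)=1.0000; B=V−Δ·S=-102.3781
Node (2,1) S=57.1536: V=(p*·-31.3385+(1−p*)·-77.6329)/1.11=-45.2245; Δ=(-31.3385−-77.6329)/(82.3012−36.0068)=1.0000; B=V−Δ·S=-102.3781
Node (2,2) S=130.6368: V=(p*·74.4774+(1−p*)·-31.3385)/1.11=28.2587; Δ=(74.4774−-31.3385)/(188.1170−82.3012)=1.0000; B=V−Δ·S=-102.3781
Node (1,0) S=39.6900: V=(p*·-45.2245+(1−p*)·-77.3734)/1.11=-52.5425; Δ=(-45.2245−-77.3734)/(57.1536−25.0047)=1.0000; B=V−Δ·S=-92.2325
Node (1,1) S=90.7200: V=(p*·28.2587+(1−p*)·-45.2245)/1.11=-1.5125; Δ=(28.2587−-45.2245)/(130.6368−57.1536)=1.0000; B=V−Δ·S=-92.2325
Node (0,0) S=63.0000: V=(p*·-1.5125+(1−p*)·-52.5425)/1.11=-20.0923; Δ=(-1.5125−-52.5425)/(90.7200−39.6900)=1.0000; B=V−Δ·S=-83.0923
The time-0 hedge costs -20.0923, which is the no-arbitrage price.

(0,0): Delta=1.0000 Bond=-83.0923
(1,0): Delta=1.0000 Bond=-92.2325
(1,1): Delta=1.0000 Bond=-92.2325
(2,0): Delta=1.0000 Bond=-102.3781
(2,1): Delta=1.0000 Bond=-102.3781
(2,2): Delta=1.0000 Bond=-102.3781
(3,0): Delta=1.0000 Bond=-113.6396
(3,1): Delta=1.0000 Bond=-113.6396
(3,2): Delta=1.0000 Bond=-113.6396
(3,3): Delta=1.0000 Bond=-113.6396
V0=-20.0923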